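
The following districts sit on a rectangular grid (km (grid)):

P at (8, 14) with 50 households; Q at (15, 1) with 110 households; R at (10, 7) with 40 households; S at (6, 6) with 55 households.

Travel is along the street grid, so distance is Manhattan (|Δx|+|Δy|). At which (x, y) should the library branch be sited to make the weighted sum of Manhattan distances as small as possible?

Manhattan distance separates: Σwᵢ(|x−xᵢ|+|y−yᵢ|) = Σwᵢ|x−xᵢ| + Σwᵢ|y−yᵢ|, so x and y are optimised independently as 1-D weighted medians.
Total weight W = 255; half = 127.5.
x-coordinate, sorted with cumulative weight:
  x=6 (S, w=55) cum 55
  x=8 (P, w=50) cum 105
  x=10 (R, w=40) cum 145  ← median
  x=15 (Q, w=110) cum 255
⇒ x* = 10
y-coordinate, sorted with cumulative weight:
  y=1 (Q, w=110) cum 110
  y=6 (S, w=55) cum 165  ← median
  y=7 (R, w=40) cum 205
  y=14 (P, w=50) cum 255
⇒ y* = 6

(10, 6)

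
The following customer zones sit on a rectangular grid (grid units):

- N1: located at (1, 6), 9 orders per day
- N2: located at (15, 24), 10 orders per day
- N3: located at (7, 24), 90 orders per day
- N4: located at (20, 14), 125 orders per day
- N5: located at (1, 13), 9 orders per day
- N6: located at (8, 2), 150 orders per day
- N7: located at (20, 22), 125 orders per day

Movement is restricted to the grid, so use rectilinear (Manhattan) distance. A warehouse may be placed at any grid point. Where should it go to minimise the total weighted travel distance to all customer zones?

Manhattan distance separates: Σwᵢ(|x−xᵢ|+|y−yᵢ|) = Σwᵢ|x−xᵢ| + Σwᵢ|y−yᵢ|, so x and y are optimised independently as 1-D weighted medians.
Total weight W = 518; half = 259.
x-coordinate, sorted with cumulative weight:
  x=1 (N1, w=9) cum 9
  x=1 (N5, w=9) cum 18
  x=7 (N3, w=90) cum 108
  x=8 (N6, w=150) cum 258
  x=15 (N2, w=10) cum 268  ← median
  x=20 (N4, w=125) cum 393
  x=20 (N7, w=125) cum 518
⇒ x* = 15
y-coordinate, sorted with cumulative weight:
  y=2 (N6, w=150) cum 150
  y=6 (N1, w=9) cum 159
  y=13 (N5, w=9) cum 168
  y=14 (N4, w=125) cum 293  ← median
  y=22 (N7, w=125) cum 418
  y=24 (N2, w=10) cum 428
  y=24 (N3, w=90) cum 518
⇒ y* = 14

(15, 14)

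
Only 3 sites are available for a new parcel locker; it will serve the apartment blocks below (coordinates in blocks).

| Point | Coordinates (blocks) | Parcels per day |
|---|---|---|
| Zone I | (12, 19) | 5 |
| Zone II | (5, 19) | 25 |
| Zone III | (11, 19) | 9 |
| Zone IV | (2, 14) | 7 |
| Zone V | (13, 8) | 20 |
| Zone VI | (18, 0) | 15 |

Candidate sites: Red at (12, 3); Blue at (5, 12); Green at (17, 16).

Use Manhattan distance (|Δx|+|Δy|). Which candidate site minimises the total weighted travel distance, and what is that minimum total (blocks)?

Total weighted distance at each candidate:
  Red (12, 3): total = 1210
  Blue (5, 12): total = 1012
  Green (17, 16): total = 1110
Minimum is at Blue with total 1012 blocks.

Blue, total 1012 blocks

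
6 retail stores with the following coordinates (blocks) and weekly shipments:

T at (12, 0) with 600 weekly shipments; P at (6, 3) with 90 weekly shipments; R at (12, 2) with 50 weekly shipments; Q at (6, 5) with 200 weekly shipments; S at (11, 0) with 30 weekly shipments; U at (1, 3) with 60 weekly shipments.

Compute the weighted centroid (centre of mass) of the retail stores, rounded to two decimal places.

(9.64, 1.50)

The minimiser of Σwᵢ‖p−pᵢ‖² is the weighted centroid p* = (Σwᵢpᵢ)/(Σwᵢ).
Σwᵢ = 1030.
Σwᵢxᵢ = 600·12 + 90·6 + 50·12 + 200·6 + 30·11 + 60·1 = 9930.
Σwᵢyᵢ = 600·0 + 90·3 + 50·2 + 200·5 + 30·0 + 60·3 = 1550.
x* = 9930/1030 = 9.64, y* = 1550/1030 = 1.50.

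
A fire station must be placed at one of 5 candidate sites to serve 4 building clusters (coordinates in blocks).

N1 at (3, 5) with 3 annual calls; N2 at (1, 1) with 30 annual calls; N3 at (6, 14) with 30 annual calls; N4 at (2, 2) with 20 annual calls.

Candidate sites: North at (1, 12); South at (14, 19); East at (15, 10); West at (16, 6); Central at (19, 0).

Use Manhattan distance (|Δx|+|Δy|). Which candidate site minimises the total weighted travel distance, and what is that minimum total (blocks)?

Total weighted distance at each candidate:
  North (1, 12): total = 787
  South (14, 19): total = 1975
  East (15, 10): total = 1551
  West (16, 6): total = 1542
  Central (19, 0): total = 1823
Minimum is at North with total 787 blocks.

North, total 787 blocks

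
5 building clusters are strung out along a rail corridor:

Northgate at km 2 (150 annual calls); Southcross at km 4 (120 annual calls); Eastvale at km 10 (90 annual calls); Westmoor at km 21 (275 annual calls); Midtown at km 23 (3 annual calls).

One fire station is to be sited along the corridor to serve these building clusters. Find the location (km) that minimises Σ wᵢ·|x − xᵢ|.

x = 10

For a sum of weighted absolute distances on a line, the optimum is the weighted median (not the mean). Total weight W = 638; half-weight = 319.
Sort by position and accumulate weight:
  km 2 (Northgate, w=150) → cum 150
  km 4 (Southcross, w=120) → cum 270
  km 10 (Eastvale, w=90) → cum 360  ≥ 319 → median here
  km 21 (Westmoor, w=275) → cum 635
  km 23 (Midtown, w=3) → cum 638
Optimal location: km 10.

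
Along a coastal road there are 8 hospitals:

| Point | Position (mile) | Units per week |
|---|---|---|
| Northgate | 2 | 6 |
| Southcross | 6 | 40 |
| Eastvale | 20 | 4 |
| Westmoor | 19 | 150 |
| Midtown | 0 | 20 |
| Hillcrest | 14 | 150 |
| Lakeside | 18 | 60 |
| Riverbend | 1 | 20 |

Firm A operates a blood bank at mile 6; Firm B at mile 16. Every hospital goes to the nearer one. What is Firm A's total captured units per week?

86

The indifferent point is the midpoint (6+16)/2 = 11; hospitals left of it (closer to Firm A at 6) go to Firm A, those right go to Firm B.
  Midtown at 0 (w=20) → Firm A
  Riverbend at 1 (w=20) → Firm A
  Northgate at 2 (w=6) → Firm A
  Southcross at 6 (w=40) → Firm A
  Hillcrest at 14 (w=150) → Firm B
  Lakeside at 18 (w=60) → Firm B
  Westmoor at 19 (w=150) → Firm B
  Eastvale at 20 (w=4) → Firm B
Firm A captures 86; Firm B captures 364.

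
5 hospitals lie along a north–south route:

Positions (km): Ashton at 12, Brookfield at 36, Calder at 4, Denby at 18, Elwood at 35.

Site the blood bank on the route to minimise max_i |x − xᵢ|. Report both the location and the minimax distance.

The 1-center on a line is the midpoint of the two extreme points: leftmost at 4, rightmost at 36.
Optimal location = (4 + 36)/2 = 20; maximum distance = (36 − 4)/2 = 16.

location 20, max distance 16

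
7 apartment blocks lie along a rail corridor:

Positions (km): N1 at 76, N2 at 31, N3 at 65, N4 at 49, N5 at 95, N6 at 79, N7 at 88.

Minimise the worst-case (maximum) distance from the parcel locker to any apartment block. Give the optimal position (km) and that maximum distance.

location 63, max distance 32

The 1-center on a line is the midpoint of the two extreme points: leftmost at 31, rightmost at 95.
Optimal location = (31 + 95)/2 = 63; maximum distance = (95 − 31)/2 = 32.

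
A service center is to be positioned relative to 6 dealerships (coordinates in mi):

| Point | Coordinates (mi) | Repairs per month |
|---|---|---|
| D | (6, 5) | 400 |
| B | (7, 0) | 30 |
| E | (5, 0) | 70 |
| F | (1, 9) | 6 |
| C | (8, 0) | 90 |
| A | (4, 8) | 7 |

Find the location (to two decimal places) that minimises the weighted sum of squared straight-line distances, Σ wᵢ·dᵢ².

(6.16, 3.50)

The minimiser of Σwᵢ‖p−pᵢ‖² is the weighted centroid p* = (Σwᵢpᵢ)/(Σwᵢ).
Σwᵢ = 603.
Σwᵢxᵢ = 400·6 + 30·7 + 70·5 + 6·1 + 90·8 + 7·4 = 3714.
Σwᵢyᵢ = 400·5 + 30·0 + 70·0 + 6·9 + 90·0 + 7·8 = 2110.
x* = 3714/603 = 6.16, y* = 2110/603 = 3.50.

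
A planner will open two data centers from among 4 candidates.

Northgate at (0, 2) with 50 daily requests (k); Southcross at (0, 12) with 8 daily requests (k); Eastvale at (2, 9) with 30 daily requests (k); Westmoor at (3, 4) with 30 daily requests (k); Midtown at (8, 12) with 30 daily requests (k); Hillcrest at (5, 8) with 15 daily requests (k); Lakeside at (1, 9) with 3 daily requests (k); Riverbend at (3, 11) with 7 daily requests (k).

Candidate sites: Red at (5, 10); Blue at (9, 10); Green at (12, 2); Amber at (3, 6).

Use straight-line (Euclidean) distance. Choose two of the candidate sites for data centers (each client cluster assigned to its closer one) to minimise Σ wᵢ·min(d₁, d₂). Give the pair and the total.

{Red, Amber}, total 612.6

Evaluate every pair (each demand assigned to the nearer of the two):
  {Red, Amber}: total = 612.6
  {Blue, Amber}: total = 613.9
  {Green, Amber}: total = 781.1
  {Red, Blue}: total = 924.5
  {Red, Green}: total = 965.6
  {Blue, Green}: total = 1341.4
Best pair: {Red, Amber} with total 612.6.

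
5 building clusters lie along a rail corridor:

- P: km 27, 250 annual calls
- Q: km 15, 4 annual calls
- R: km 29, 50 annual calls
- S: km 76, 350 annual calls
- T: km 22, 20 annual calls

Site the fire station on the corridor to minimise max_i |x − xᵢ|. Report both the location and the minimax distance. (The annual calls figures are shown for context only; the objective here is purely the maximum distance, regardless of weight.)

The 1-center on a line is the midpoint of the two extreme points: leftmost at 15, rightmost at 76.
Optimal location = (15 + 76)/2 = 45.5; maximum distance = (76 − 15)/2 = 30.5.

location 45.5, max distance 30.5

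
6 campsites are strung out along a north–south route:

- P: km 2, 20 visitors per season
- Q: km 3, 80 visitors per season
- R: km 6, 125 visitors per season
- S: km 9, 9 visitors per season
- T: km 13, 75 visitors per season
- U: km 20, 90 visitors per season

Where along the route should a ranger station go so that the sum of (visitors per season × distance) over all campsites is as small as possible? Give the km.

x = 6

For a sum of weighted absolute distances on a line, the optimum is the weighted median (not the mean). Total weight W = 399; half-weight = 199.5.
Sort by position and accumulate weight:
  km 2 (P, w=20) → cum 20
  km 3 (Q, w=80) → cum 100
  km 6 (R, w=125) → cum 225  ≥ 199.5 → median here
  km 9 (S, w=9) → cum 234
  km 13 (T, w=75) → cum 309
  km 20 (U, w=90) → cum 399
Optimal location: km 6.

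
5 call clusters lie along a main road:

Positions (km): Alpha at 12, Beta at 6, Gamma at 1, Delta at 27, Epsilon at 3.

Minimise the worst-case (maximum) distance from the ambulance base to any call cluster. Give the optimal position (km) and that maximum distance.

location 14, max distance 13

The 1-center on a line is the midpoint of the two extreme points: leftmost at 1, rightmost at 27.
Optimal location = (1 + 27)/2 = 14; maximum distance = (27 − 1)/2 = 13.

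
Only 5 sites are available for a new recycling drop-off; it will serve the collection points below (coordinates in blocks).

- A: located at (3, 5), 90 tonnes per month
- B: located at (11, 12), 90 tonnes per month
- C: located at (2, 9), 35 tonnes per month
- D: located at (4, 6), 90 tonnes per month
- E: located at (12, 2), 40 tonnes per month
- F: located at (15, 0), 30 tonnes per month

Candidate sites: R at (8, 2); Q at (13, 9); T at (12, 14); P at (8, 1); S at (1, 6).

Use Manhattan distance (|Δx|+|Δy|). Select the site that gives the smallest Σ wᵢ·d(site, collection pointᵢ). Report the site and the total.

Total weighted distance at each candidate:
  R (8, 2): total = 3495
  Q (13, 9): total = 3825
  T (12, 14): total = 4845
  P (8, 1): total = 3810
  S (1, 6): total = 3320
Minimum is at S with total 3320 blocks.

S, total 3320 blocks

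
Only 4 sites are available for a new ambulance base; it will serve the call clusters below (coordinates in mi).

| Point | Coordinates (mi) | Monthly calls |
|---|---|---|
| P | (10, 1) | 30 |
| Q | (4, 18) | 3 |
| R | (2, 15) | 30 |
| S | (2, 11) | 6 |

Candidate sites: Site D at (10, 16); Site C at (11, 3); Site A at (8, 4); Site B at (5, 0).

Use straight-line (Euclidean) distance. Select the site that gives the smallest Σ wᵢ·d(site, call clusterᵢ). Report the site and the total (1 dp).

Total weighted distance at each candidate:
  Site D (10, 16): total = 767.4
  Site C (11, 3): total = 639.0
  Site A (8, 4): total = 583.1
  Site B (5, 0): total = 734.4
Minimum is at Site A with total 583.1 mi.

Site A, total 583.1 mi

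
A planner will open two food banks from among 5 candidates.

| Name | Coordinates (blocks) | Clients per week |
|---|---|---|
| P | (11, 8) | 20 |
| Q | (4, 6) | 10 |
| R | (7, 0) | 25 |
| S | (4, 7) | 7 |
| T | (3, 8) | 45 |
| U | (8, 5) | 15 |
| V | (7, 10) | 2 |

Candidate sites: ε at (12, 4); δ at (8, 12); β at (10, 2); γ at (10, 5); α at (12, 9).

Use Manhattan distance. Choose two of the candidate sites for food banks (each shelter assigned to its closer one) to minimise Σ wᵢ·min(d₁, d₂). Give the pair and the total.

Evaluate every pair (each demand assigned to the nearer of the two):
  {β, γ}: total = 827
  {δ, γ}: total = 847
  {γ, α}: total = 858
  {β, α}: total = 872
  {ε, γ}: total = 902
  {δ, β}: total = 914
  {ε, α}: total = 972
  {ε, δ}: total = 974
  {δ, α}: total = 1044
  {ε, β}: total = 1084
Best pair: {β, γ} with total 827.

{β, γ}, total 827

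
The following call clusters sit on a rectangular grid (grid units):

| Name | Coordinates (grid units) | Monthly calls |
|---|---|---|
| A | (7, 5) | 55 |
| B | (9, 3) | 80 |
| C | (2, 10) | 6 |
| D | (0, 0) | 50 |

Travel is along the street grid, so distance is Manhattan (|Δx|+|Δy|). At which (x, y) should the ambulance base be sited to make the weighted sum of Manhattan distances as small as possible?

(7, 3)

Manhattan distance separates: Σwᵢ(|x−xᵢ|+|y−yᵢ|) = Σwᵢ|x−xᵢ| + Σwᵢ|y−yᵢ|, so x and y are optimised independently as 1-D weighted medians.
Total weight W = 191; half = 95.5.
x-coordinate, sorted with cumulative weight:
  x=0 (D, w=50) cum 50
  x=2 (C, w=6) cum 56
  x=7 (A, w=55) cum 111  ← median
  x=9 (B, w=80) cum 191
⇒ x* = 7
y-coordinate, sorted with cumulative weight:
  y=0 (D, w=50) cum 50
  y=3 (B, w=80) cum 130  ← median
  y=5 (A, w=55) cum 185
  y=10 (C, w=6) cum 191
⇒ y* = 3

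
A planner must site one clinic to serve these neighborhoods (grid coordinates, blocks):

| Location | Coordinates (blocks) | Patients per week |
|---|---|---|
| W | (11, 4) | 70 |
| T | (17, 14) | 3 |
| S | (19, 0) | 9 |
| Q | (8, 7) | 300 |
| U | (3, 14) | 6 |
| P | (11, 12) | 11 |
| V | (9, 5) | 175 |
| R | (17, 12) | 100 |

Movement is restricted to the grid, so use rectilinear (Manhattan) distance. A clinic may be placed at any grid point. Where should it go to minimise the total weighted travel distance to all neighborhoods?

(9, 7)

Manhattan distance separates: Σwᵢ(|x−xᵢ|+|y−yᵢ|) = Σwᵢ|x−xᵢ| + Σwᵢ|y−yᵢ|, so x and y are optimised independently as 1-D weighted medians.
Total weight W = 674; half = 337.
x-coordinate, sorted with cumulative weight:
  x=3 (U, w=6) cum 6
  x=8 (Q, w=300) cum 306
  x=9 (V, w=175) cum 481  ← median
  x=11 (W, w=70) cum 551
  x=11 (P, w=11) cum 562
  x=17 (T, w=3) cum 565
  x=17 (R, w=100) cum 665
  x=19 (S, w=9) cum 674
⇒ x* = 9
y-coordinate, sorted with cumulative weight:
  y=0 (S, w=9) cum 9
  y=4 (W, w=70) cum 79
  y=5 (V, w=175) cum 254
  y=7 (Q, w=300) cum 554  ← median
  y=12 (P, w=11) cum 565
  y=12 (R, w=100) cum 665
  y=14 (T, w=3) cum 668
  y=14 (U, w=6) cum 674
⇒ y* = 7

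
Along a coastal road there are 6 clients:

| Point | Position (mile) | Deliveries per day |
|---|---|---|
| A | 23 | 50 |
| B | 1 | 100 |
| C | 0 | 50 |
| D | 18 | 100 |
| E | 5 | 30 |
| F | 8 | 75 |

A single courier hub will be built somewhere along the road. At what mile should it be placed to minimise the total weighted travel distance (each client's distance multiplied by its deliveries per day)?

x = 8

For a sum of weighted absolute distances on a line, the optimum is the weighted median (not the mean). Total weight W = 405; half-weight = 202.5.
Sort by position and accumulate weight:
  mile 0 (C, w=50) → cum 50
  mile 1 (B, w=100) → cum 150
  mile 5 (E, w=30) → cum 180
  mile 8 (F, w=75) → cum 255  ≥ 202.5 → median here
  mile 18 (D, w=100) → cum 355
  mile 23 (A, w=50) → cum 405
Optimal location: mile 8.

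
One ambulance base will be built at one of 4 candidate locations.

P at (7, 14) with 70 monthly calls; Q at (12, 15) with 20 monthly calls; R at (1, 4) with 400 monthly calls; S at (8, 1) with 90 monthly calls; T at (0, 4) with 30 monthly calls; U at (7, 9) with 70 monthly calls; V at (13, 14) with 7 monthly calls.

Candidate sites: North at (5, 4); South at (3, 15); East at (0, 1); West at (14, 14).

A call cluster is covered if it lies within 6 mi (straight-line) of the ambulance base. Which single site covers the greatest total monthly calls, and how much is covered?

North, covering 590

Coverage radius r = 6 mi; a point is covered iff (Δx)²+(Δy)² ≤ 6² = 36.
  North (5, 4): covers {R, S, T, U} → 590
  South (3, 15): covers {P} → 70
  East (0, 1): covers {R, T} → 430
  West (14, 14): covers {Q, V} → 27
Maximum coverage at North: 590 monthly calls.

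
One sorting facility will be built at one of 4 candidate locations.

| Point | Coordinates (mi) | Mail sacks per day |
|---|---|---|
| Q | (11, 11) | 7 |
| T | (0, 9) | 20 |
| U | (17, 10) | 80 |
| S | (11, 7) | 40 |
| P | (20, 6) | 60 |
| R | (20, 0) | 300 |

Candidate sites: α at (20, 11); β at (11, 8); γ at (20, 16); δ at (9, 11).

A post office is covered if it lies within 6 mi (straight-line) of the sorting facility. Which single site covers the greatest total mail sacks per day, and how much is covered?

Coverage radius r = 6 mi; a point is covered iff (Δx)²+(Δy)² ≤ 6² = 36.
  α (20, 11): covers {U, P} → 140
  β (11, 8): covers {Q, S} → 47
  γ (20, 16): covers {none} → 0
  δ (9, 11): covers {Q, S} → 47
Maximum coverage at α: 140 mail sacks per day.

α, covering 140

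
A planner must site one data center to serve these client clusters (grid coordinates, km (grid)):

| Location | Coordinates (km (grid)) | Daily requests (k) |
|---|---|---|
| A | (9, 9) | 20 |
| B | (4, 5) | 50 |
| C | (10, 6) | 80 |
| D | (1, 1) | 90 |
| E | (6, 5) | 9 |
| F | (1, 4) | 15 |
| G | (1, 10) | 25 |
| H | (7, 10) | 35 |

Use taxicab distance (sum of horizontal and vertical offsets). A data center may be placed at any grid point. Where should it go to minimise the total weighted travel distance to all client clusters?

(4, 5)

Manhattan distance separates: Σwᵢ(|x−xᵢ|+|y−yᵢ|) = Σwᵢ|x−xᵢ| + Σwᵢ|y−yᵢ|, so x and y are optimised independently as 1-D weighted medians.
Total weight W = 324; half = 162.
x-coordinate, sorted with cumulative weight:
  x=1 (D, w=90) cum 90
  x=1 (F, w=15) cum 105
  x=1 (G, w=25) cum 130
  x=4 (B, w=50) cum 180  ← median
  x=6 (E, w=9) cum 189
  x=7 (H, w=35) cum 224
  x=9 (A, w=20) cum 244
  x=10 (C, w=80) cum 324
⇒ x* = 4
y-coordinate, sorted with cumulative weight:
  y=1 (D, w=90) cum 90
  y=4 (F, w=15) cum 105
  y=5 (B, w=50) cum 155
  y=5 (E, w=9) cum 164  ← median
  y=6 (C, w=80) cum 244
  y=9 (A, w=20) cum 264
  y=10 (G, w=25) cum 289
  y=10 (H, w=35) cum 324
⇒ y* = 5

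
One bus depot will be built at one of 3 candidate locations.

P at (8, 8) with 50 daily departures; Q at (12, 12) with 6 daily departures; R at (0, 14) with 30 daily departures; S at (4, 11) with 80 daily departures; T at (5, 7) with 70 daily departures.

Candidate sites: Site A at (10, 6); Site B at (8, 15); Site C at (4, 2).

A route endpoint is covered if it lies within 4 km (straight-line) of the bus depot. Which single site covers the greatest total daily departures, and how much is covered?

Coverage radius r = 4 km; a point is covered iff (Δx)²+(Δy)² ≤ 4² = 16.
  Site A (10, 6): covers {P} → 50
  Site B (8, 15): covers {none} → 0
  Site C (4, 2): covers {none} → 0
Maximum coverage at Site A: 50 daily departures.

Site A, covering 50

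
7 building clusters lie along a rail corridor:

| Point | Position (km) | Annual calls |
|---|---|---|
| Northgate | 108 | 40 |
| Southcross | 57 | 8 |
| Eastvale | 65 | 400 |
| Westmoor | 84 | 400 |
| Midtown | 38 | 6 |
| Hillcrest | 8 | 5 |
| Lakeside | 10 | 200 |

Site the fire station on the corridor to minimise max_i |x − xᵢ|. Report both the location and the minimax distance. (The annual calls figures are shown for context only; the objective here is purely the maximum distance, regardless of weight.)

The 1-center on a line is the midpoint of the two extreme points: leftmost at 8, rightmost at 108.
Optimal location = (8 + 108)/2 = 58; maximum distance = (108 − 8)/2 = 50.

location 58, max distance 50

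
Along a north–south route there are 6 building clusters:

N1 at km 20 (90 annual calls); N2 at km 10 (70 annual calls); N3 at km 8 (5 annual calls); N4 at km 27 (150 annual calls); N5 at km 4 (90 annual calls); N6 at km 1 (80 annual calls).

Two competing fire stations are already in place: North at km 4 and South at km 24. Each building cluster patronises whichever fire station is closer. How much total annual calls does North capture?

245

The indifferent point is the midpoint (4+24)/2 = 14; building clusters left of it (closer to North at 4) go to North, those right go to South.
  N6 at 1 (w=80) → North
  N5 at 4 (w=90) → North
  N3 at 8 (w=5) → North
  N2 at 10 (w=70) → North
  N1 at 20 (w=90) → South
  N4 at 27 (w=150) → South
North captures 245; South captures 240.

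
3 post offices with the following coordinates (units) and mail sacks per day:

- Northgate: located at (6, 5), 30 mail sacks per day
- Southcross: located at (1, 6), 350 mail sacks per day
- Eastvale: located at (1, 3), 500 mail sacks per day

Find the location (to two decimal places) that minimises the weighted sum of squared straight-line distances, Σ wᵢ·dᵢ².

(1.17, 4.26)

The minimiser of Σwᵢ‖p−pᵢ‖² is the weighted centroid p* = (Σwᵢpᵢ)/(Σwᵢ).
Σwᵢ = 880.
Σwᵢxᵢ = 30·6 + 350·1 + 500·1 = 1030.
Σwᵢyᵢ = 30·5 + 350·6 + 500·3 = 3750.
x* = 1030/880 = 1.17, y* = 3750/880 = 4.26.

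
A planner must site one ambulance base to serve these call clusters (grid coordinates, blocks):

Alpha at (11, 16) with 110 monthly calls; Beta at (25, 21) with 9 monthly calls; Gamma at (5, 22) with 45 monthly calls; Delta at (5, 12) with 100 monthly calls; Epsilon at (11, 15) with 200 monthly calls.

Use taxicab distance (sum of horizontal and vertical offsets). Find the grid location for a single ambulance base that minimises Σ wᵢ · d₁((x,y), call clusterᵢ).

Manhattan distance separates: Σwᵢ(|x−xᵢ|+|y−yᵢ|) = Σwᵢ|x−xᵢ| + Σwᵢ|y−yᵢ|, so x and y are optimised independently as 1-D weighted medians.
Total weight W = 464; half = 232.
x-coordinate, sorted with cumulative weight:
  x=5 (Gamma, w=45) cum 45
  x=5 (Delta, w=100) cum 145
  x=11 (Alpha, w=110) cum 255  ← median
  x=11 (Epsilon, w=200) cum 455
  x=25 (Beta, w=9) cum 464
⇒ x* = 11
y-coordinate, sorted with cumulative weight:
  y=12 (Delta, w=100) cum 100
  y=15 (Epsilon, w=200) cum 300  ← median
  y=16 (Alpha, w=110) cum 410
  y=21 (Beta, w=9) cum 419
  y=22 (Gamma, w=45) cum 464
⇒ y* = 15

(11, 15)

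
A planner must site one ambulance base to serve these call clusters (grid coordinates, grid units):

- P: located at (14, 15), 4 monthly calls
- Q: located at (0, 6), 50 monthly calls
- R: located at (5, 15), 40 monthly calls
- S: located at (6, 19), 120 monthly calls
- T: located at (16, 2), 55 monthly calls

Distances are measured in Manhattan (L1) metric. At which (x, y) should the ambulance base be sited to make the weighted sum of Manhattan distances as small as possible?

(6, 15)

Manhattan distance separates: Σwᵢ(|x−xᵢ|+|y−yᵢ|) = Σwᵢ|x−xᵢ| + Σwᵢ|y−yᵢ|, so x and y are optimised independently as 1-D weighted medians.
Total weight W = 269; half = 134.5.
x-coordinate, sorted with cumulative weight:
  x=0 (Q, w=50) cum 50
  x=5 (R, w=40) cum 90
  x=6 (S, w=120) cum 210  ← median
  x=14 (P, w=4) cum 214
  x=16 (T, w=55) cum 269
⇒ x* = 6
y-coordinate, sorted with cumulative weight:
  y=2 (T, w=55) cum 55
  y=6 (Q, w=50) cum 105
  y=15 (P, w=4) cum 109
  y=15 (R, w=40) cum 149  ← median
  y=19 (S, w=120) cum 269
⇒ y* = 15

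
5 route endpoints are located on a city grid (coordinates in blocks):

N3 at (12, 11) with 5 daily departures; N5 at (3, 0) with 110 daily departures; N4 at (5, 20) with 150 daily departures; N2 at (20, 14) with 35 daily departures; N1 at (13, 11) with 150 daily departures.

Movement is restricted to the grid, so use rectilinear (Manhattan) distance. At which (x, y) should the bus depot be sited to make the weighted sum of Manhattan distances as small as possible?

Manhattan distance separates: Σwᵢ(|x−xᵢ|+|y−yᵢ|) = Σwᵢ|x−xᵢ| + Σwᵢ|y−yᵢ|, so x and y are optimised independently as 1-D weighted medians.
Total weight W = 450; half = 225.
x-coordinate, sorted with cumulative weight:
  x=3 (N5, w=110) cum 110
  x=5 (N4, w=150) cum 260  ← median
  x=12 (N3, w=5) cum 265
  x=13 (N1, w=150) cum 415
  x=20 (N2, w=35) cum 450
⇒ x* = 5
y-coordinate, sorted with cumulative weight:
  y=0 (N5, w=110) cum 110
  y=11 (N3, w=5) cum 115
  y=11 (N1, w=150) cum 265  ← median
  y=14 (N2, w=35) cum 300
  y=20 (N4, w=150) cum 450
⇒ y* = 11

(5, 11)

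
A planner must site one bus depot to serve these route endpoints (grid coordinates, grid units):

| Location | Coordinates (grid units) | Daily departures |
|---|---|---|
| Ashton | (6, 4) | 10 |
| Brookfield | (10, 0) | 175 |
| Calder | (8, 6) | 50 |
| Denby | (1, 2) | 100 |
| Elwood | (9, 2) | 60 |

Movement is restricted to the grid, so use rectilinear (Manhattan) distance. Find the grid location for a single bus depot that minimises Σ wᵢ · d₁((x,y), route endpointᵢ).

Manhattan distance separates: Σwᵢ(|x−xᵢ|+|y−yᵢ|) = Σwᵢ|x−xᵢ| + Σwᵢ|y−yᵢ|, so x and y are optimised independently as 1-D weighted medians.
Total weight W = 395; half = 197.5.
x-coordinate, sorted with cumulative weight:
  x=1 (Denby, w=100) cum 100
  x=6 (Ashton, w=10) cum 110
  x=8 (Calder, w=50) cum 160
  x=9 (Elwood, w=60) cum 220  ← median
  x=10 (Brookfield, w=175) cum 395
⇒ x* = 9
y-coordinate, sorted with cumulative weight:
  y=0 (Brookfield, w=175) cum 175
  y=2 (Denby, w=100) cum 275  ← median
  y=2 (Elwood, w=60) cum 335
  y=4 (Ashton, w=10) cum 345
  y=6 (Calder, w=50) cum 395
⇒ y* = 2

(9, 2)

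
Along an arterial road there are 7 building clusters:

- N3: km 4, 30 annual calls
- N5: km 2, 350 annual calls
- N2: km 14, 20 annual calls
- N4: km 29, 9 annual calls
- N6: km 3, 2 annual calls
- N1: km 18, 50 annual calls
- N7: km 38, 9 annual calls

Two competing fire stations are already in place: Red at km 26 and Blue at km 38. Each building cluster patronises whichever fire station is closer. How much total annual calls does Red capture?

461

The indifferent point is the midpoint (26+38)/2 = 32; building clusters left of it (closer to Red at 26) go to Red, those right go to Blue.
  N5 at 2 (w=350) → Red
  N6 at 3 (w=2) → Red
  N3 at 4 (w=30) → Red
  N2 at 14 (w=20) → Red
  N1 at 18 (w=50) → Red
  N4 at 29 (w=9) → Red
  N7 at 38 (w=9) → Blue
Red captures 461; Blue captures 9.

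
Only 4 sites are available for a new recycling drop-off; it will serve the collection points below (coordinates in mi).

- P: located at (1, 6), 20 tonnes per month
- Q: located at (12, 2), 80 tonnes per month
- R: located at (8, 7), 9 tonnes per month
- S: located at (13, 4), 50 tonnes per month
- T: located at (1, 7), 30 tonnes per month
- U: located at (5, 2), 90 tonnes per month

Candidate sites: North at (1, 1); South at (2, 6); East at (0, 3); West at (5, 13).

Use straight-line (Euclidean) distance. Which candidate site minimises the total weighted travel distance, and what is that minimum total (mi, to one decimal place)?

Total weighted distance at each candidate:
  North (1, 1): total = 2236.2
  South (2, 6): total = 1987.8
  East (0, 3): total = 2341.6
  West (5, 13): total = 3073.1
Minimum is at South with total 1987.8 mi.

South, total 1987.8 mi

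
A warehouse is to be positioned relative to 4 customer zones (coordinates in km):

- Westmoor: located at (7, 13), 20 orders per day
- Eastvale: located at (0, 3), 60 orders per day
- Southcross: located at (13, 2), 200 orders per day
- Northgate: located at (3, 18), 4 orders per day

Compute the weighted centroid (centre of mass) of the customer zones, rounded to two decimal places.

The minimiser of Σwᵢ‖p−pᵢ‖² is the weighted centroid p* = (Σwᵢpᵢ)/(Σwᵢ).
Σwᵢ = 284.
Σwᵢxᵢ = 20·7 + 60·0 + 200·13 + 4·3 = 2752.
Σwᵢyᵢ = 20·13 + 60·3 + 200·2 + 4·18 = 912.
x* = 2752/284 = 9.69, y* = 912/284 = 3.21.

(9.69, 3.21)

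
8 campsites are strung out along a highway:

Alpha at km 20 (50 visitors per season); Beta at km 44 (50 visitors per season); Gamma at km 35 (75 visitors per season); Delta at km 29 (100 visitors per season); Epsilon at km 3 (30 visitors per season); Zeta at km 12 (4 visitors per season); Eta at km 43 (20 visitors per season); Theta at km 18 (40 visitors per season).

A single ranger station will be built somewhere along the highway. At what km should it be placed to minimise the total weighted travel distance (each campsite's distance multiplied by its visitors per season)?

For a sum of weighted absolute distances on a line, the optimum is the weighted median (not the mean). Total weight W = 369; half-weight = 184.5.
Sort by position and accumulate weight:
  km 3 (Epsilon, w=30) → cum 30
  km 12 (Zeta, w=4) → cum 34
  km 18 (Theta, w=40) → cum 74
  km 20 (Alpha, w=50) → cum 124
  km 29 (Delta, w=100) → cum 224  ≥ 184.5 → median here
  km 35 (Gamma, w=75) → cum 299
  km 43 (Eta, w=20) → cum 319
  km 44 (Beta, w=50) → cum 369
Optimal location: km 29.

x = 29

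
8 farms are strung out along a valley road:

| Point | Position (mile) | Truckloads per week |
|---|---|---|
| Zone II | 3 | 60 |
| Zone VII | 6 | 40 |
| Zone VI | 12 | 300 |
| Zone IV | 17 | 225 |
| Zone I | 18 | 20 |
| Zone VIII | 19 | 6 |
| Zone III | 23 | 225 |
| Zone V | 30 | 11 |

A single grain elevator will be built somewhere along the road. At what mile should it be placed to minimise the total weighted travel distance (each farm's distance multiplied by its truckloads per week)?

x = 17

For a sum of weighted absolute distances on a line, the optimum is the weighted median (not the mean). Total weight W = 887; half-weight = 443.5.
Sort by position and accumulate weight:
  mile 3 (Zone II, w=60) → cum 60
  mile 6 (Zone VII, w=40) → cum 100
  mile 12 (Zone VI, w=300) → cum 400
  mile 17 (Zone IV, w=225) → cum 625  ≥ 443.5 → median here
  mile 18 (Zone I, w=20) → cum 645
  mile 19 (Zone VIII, w=6) → cum 651
  mile 23 (Zone III, w=225) → cum 876
  mile 30 (Zone V, w=11) → cum 887
Optimal location: mile 17.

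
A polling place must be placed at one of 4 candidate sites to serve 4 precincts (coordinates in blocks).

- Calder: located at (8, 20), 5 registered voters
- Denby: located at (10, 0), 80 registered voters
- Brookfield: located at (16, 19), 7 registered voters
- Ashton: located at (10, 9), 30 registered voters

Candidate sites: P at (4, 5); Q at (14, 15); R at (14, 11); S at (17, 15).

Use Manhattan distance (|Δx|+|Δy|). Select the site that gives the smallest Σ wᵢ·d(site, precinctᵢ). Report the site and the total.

P, total 1457 blocks

Total weighted distance at each candidate:
  P (4, 5): total = 1457
  Q (14, 15): total = 1917
  R (14, 11): total = 1525
  S (17, 15): total = 2255
Minimum is at P with total 1457 blocks.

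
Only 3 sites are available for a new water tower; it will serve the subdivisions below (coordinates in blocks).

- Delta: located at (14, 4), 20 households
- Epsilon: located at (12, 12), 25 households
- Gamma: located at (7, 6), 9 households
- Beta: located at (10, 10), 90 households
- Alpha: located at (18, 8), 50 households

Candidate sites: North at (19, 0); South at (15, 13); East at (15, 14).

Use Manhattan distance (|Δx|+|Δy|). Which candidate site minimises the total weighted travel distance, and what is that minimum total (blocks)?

Total weighted distance at each candidate:
  North (19, 0): total = 2977
  South (15, 13): total = 1555
  East (15, 14): total = 1749
Minimum is at South with total 1555 blocks.

South, total 1555 blocks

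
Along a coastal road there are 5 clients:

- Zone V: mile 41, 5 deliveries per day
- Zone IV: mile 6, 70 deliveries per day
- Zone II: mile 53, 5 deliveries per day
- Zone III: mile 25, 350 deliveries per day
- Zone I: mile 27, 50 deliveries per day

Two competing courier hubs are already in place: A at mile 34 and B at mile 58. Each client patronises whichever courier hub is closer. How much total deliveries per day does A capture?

475

The indifferent point is the midpoint (34+58)/2 = 46; clients left of it (closer to A at 34) go to A, those right go to B.
  Zone IV at 6 (w=70) → A
  Zone III at 25 (w=350) → A
  Zone I at 27 (w=50) → A
  Zone V at 41 (w=5) → A
  Zone II at 53 (w=5) → B
A captures 475; B captures 5.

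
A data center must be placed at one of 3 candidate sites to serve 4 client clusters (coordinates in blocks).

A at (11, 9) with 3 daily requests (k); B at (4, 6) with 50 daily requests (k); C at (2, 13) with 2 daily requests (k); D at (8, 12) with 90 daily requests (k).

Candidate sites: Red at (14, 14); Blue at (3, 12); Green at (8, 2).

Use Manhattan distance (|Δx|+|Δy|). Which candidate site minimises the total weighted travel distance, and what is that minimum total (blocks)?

Total weighted distance at each candidate:
  Red (14, 14): total = 1670
  Blue (3, 12): total = 837
  Green (8, 2): total = 1364
Minimum is at Blue with total 837 blocks.

Blue, total 837 blocks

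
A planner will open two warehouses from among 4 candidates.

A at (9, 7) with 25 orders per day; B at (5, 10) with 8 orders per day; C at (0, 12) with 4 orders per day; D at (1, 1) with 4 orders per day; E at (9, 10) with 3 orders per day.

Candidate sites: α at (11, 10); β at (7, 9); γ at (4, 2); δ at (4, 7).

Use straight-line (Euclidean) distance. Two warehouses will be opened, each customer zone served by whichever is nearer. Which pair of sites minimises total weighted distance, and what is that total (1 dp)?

Evaluate every pair (each demand assigned to the nearer of the two):
  {β, γ}: total = 138.4
  {β, δ}: total = 147.8
  {α, β}: total = 165.1
  {α, δ}: total = 173.9
  {α, γ}: total = 199.9
  {γ, δ}: total = 206.1
Best pair: {β, γ} with total 138.4.

{β, γ}, total 138.4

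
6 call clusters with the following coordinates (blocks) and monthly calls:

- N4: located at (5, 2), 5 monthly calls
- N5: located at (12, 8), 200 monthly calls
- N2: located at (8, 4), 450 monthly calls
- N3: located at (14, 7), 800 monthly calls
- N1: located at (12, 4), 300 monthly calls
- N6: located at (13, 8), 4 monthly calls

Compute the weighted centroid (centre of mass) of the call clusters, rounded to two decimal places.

(11.87, 5.82)

The minimiser of Σwᵢ‖p−pᵢ‖² is the weighted centroid p* = (Σwᵢpᵢ)/(Σwᵢ).
Σwᵢ = 1759.
Σwᵢxᵢ = 5·5 + 200·12 + 450·8 + 800·14 + 300·12 + 4·13 = 20877.
Σwᵢyᵢ = 5·2 + 200·8 + 450·4 + 800·7 + 300·4 + 4·8 = 10242.
x* = 20877/1759 = 11.87, y* = 10242/1759 = 5.82.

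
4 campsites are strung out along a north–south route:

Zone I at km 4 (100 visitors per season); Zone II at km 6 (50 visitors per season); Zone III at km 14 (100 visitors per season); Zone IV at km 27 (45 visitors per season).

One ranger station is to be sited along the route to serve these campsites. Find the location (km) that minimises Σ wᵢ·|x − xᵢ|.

x = 6

For a sum of weighted absolute distances on a line, the optimum is the weighted median (not the mean). Total weight W = 295; half-weight = 147.5.
Sort by position and accumulate weight:
  km 4 (Zone I, w=100) → cum 100
  km 6 (Zone II, w=50) → cum 150  ≥ 147.5 → median here
  km 14 (Zone III, w=100) → cum 250
  km 27 (Zone IV, w=45) → cum 295
Optimal location: km 6.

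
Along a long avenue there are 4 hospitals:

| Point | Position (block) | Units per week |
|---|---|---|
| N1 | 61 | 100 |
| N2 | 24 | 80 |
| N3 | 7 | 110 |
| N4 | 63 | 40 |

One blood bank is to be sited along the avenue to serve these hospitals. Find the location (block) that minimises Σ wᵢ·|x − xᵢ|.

For a sum of weighted absolute distances on a line, the optimum is the weighted median (not the mean). Total weight W = 330; half-weight = 165.
Sort by position and accumulate weight:
  block 7 (N3, w=110) → cum 110
  block 24 (N2, w=80) → cum 190  ≥ 165 → median here
  block 61 (N1, w=100) → cum 290
  block 63 (N4, w=40) → cum 330
Optimal location: block 24.

x = 24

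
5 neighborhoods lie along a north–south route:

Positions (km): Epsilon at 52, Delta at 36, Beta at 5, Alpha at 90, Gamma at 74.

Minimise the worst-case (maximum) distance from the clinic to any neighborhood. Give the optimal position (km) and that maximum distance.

The 1-center on a line is the midpoint of the two extreme points: leftmost at 5, rightmost at 90.
Optimal location = (5 + 90)/2 = 47.5; maximum distance = (90 − 5)/2 = 42.5.

location 47.5, max distance 42.5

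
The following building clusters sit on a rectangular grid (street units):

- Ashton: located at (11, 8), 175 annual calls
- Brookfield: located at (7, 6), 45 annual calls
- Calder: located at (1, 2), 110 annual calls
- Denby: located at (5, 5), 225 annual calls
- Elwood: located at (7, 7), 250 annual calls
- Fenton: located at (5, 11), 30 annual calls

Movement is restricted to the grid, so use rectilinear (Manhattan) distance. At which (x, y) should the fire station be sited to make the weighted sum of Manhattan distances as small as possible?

Manhattan distance separates: Σwᵢ(|x−xᵢ|+|y−yᵢ|) = Σwᵢ|x−xᵢ| + Σwᵢ|y−yᵢ|, so x and y are optimised independently as 1-D weighted medians.
Total weight W = 835; half = 417.5.
x-coordinate, sorted with cumulative weight:
  x=1 (Calder, w=110) cum 110
  x=5 (Denby, w=225) cum 335
  x=5 (Fenton, w=30) cum 365
  x=7 (Brookfield, w=45) cum 410
  x=7 (Elwood, w=250) cum 660  ← median
  x=11 (Ashton, w=175) cum 835
⇒ x* = 7
y-coordinate, sorted with cumulative weight:
  y=2 (Calder, w=110) cum 110
  y=5 (Denby, w=225) cum 335
  y=6 (Brookfield, w=45) cum 380
  y=7 (Elwood, w=250) cum 630  ← median
  y=8 (Ashton, w=175) cum 805
  y=11 (Fenton, w=30) cum 835
⇒ y* = 7

(7, 7)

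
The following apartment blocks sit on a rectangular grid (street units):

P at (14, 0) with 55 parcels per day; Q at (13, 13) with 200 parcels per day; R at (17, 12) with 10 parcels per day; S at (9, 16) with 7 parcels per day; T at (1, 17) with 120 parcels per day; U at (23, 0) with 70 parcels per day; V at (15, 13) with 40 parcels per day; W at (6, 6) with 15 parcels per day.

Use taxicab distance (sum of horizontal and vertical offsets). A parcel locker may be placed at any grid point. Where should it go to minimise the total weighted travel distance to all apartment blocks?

Manhattan distance separates: Σwᵢ(|x−xᵢ|+|y−yᵢ|) = Σwᵢ|x−xᵢ| + Σwᵢ|y−yᵢ|, so x and y are optimised independently as 1-D weighted medians.
Total weight W = 517; half = 258.5.
x-coordinate, sorted with cumulative weight:
  x=1 (T, w=120) cum 120
  x=6 (W, w=15) cum 135
  x=9 (S, w=7) cum 142
  x=13 (Q, w=200) cum 342  ← median
  x=14 (P, w=55) cum 397
  x=15 (V, w=40) cum 437
  x=17 (R, w=10) cum 447
  x=23 (U, w=70) cum 517
⇒ x* = 13
y-coordinate, sorted with cumulative weight:
  y=0 (P, w=55) cum 55
  y=0 (U, w=70) cum 125
  y=6 (W, w=15) cum 140
  y=12 (R, w=10) cum 150
  y=13 (Q, w=200) cum 350  ← median
  y=13 (V, w=40) cum 390
  y=16 (S, w=7) cum 397
  y=17 (T, w=120) cum 517
⇒ y* = 13

(13, 13)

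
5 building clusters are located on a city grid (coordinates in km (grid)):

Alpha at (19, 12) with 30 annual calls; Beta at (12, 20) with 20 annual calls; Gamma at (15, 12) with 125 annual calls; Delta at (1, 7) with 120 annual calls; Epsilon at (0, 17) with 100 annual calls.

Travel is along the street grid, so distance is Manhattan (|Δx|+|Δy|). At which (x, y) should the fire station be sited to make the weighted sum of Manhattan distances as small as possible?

Manhattan distance separates: Σwᵢ(|x−xᵢ|+|y−yᵢ|) = Σwᵢ|x−xᵢ| + Σwᵢ|y−yᵢ|, so x and y are optimised independently as 1-D weighted medians.
Total weight W = 395; half = 197.5.
x-coordinate, sorted with cumulative weight:
  x=0 (Epsilon, w=100) cum 100
  x=1 (Delta, w=120) cum 220  ← median
  x=12 (Beta, w=20) cum 240
  x=15 (Gamma, w=125) cum 365
  x=19 (Alpha, w=30) cum 395
⇒ x* = 1
y-coordinate, sorted with cumulative weight:
  y=7 (Delta, w=120) cum 120
  y=12 (Alpha, w=30) cum 150
  y=12 (Gamma, w=125) cum 275  ← median
  y=17 (Epsilon, w=100) cum 375
  y=20 (Beta, w=20) cum 395
⇒ y* = 12

(1, 12)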